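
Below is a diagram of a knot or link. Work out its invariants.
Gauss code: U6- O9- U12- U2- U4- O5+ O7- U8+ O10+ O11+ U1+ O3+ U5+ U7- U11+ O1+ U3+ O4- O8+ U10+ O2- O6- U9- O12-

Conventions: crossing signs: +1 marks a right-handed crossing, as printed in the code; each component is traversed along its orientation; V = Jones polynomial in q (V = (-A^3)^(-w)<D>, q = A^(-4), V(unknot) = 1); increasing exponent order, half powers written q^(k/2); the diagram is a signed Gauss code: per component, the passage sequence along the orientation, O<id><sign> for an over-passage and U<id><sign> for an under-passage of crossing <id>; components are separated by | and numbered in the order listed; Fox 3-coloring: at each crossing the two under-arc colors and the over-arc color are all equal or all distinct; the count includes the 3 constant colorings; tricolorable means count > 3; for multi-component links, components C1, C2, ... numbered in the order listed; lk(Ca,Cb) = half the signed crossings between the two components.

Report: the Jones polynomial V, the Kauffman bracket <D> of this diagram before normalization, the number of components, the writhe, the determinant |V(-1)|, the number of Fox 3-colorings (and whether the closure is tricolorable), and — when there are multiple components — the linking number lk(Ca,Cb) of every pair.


V(q) = -q^-3 + q^-2 - q^-1 + 3 - q + q^2 - q^3
bracket: -A^-12 + A^-8 - A^-4 + 3 - A^4 + A^8 - A^12, w = 0
1 component, writhe 0, over 12 crossings
det 9, colorings 27 of 3^12 — tricolorable
observation: w = 0 shifts under R1 moves; the (-A^3)^(0) factor cancels that in V


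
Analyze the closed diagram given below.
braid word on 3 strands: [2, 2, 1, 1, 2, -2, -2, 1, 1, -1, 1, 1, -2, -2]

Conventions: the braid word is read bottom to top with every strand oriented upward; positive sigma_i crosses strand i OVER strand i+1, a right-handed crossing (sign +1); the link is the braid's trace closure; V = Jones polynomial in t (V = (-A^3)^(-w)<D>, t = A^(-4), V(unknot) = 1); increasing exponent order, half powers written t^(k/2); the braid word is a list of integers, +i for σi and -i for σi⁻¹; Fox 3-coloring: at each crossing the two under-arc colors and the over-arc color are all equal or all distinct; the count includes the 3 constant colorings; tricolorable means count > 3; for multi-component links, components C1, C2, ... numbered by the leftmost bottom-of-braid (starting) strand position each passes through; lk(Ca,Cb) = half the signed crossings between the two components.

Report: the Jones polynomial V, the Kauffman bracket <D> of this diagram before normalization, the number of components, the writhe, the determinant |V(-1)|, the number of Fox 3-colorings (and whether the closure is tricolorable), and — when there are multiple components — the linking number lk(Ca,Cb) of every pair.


V = t^2 + t^4 - t^5 + t^6 - t^7
<D> = -A^-16 + A^-12 - A^-8 + A^-4 + A^4 (w = +4)
1 component over 14 crossings, w = +4
3 Fox colorings among 3^14, |V(-1)| = 5: not tricolorable
why: inverse pairs cancel, leaving σ2 σ2 σ1 σ1 σ2⁻¹ σ1 σ1 σ1 σ2⁻¹ σ2⁻¹


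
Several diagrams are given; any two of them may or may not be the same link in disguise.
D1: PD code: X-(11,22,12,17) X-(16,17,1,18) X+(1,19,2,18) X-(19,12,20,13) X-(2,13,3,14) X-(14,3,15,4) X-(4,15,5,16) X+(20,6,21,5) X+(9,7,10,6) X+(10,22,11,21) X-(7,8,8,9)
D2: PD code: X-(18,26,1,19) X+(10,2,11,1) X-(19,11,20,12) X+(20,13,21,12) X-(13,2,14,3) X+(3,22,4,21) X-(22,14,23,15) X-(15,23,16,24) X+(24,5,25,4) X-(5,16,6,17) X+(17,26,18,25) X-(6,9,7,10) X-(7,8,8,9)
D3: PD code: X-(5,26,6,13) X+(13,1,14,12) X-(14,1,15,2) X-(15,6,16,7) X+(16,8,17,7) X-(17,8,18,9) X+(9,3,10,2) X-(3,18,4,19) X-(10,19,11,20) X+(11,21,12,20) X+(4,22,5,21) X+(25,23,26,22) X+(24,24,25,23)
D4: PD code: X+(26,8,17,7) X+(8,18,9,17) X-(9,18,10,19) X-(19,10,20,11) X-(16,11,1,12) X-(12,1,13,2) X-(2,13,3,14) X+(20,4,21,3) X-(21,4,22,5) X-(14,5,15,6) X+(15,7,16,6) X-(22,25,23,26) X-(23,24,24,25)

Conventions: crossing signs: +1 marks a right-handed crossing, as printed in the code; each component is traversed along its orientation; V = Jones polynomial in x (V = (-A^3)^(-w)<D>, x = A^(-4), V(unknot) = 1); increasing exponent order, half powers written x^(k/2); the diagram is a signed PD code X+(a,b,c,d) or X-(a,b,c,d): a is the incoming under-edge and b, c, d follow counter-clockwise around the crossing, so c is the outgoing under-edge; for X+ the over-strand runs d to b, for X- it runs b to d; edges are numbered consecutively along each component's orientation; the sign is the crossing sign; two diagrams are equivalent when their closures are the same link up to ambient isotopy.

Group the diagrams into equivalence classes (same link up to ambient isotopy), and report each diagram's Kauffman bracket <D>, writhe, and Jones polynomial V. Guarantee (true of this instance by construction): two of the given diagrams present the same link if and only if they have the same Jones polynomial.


classes: {D1, D4} | {D2} | {D3}
V(D1) = x^(-9/2) - x^(-5/2) - x^(-3/2) - x^(-1/2)  [11 crossings, <D> = A^-7 + A^-3 + A - A^9, w = -3]
D2 (bracket A^-15 - A^-11 + 2A^-7 - A^-3 + 2A - A^5; 13 crossings at w = -3): V = x^(-7/2) - 2x^(-5/2) + x^(-3/2) - 2x^(-1/2) + x^(1/2) - x^(3/2)
D3 (bracket A^5 + A^13; 13 crossings at w = +1): V = -x^(-5/2) - x^(-1/2)
V(D4) = x^(-9/2) - x^(-5/2) - x^(-3/2) - x^(-1/2)  (w -5, c 13, <D> = A^-13 + A^-9 + A^-5 - A^3)
note: 3 values of V(x) split the 4 diagrams


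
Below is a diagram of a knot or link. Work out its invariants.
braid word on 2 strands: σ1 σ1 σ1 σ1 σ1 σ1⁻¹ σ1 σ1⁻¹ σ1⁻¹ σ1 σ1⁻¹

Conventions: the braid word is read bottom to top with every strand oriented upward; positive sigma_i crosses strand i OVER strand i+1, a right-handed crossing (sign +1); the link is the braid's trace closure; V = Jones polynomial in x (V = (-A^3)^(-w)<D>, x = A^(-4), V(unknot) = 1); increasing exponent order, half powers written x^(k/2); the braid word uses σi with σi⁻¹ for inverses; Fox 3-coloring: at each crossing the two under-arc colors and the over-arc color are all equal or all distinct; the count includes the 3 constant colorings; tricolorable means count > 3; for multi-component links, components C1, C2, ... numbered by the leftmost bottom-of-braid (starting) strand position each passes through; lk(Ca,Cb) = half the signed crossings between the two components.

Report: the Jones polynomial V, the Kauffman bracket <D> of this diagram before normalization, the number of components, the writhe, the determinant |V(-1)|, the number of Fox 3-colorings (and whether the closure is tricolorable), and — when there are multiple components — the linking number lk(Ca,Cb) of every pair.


V = x + x^3 - x^4
<D> = A^-7 - A^-3 - A^5 (w = +3)
1 component over 11 crossings, w = +3
9 Fox colorings among 3^11, |V(-1)| = 3: tricolorable
why: a (2,3) torus form — a single generator 3 times


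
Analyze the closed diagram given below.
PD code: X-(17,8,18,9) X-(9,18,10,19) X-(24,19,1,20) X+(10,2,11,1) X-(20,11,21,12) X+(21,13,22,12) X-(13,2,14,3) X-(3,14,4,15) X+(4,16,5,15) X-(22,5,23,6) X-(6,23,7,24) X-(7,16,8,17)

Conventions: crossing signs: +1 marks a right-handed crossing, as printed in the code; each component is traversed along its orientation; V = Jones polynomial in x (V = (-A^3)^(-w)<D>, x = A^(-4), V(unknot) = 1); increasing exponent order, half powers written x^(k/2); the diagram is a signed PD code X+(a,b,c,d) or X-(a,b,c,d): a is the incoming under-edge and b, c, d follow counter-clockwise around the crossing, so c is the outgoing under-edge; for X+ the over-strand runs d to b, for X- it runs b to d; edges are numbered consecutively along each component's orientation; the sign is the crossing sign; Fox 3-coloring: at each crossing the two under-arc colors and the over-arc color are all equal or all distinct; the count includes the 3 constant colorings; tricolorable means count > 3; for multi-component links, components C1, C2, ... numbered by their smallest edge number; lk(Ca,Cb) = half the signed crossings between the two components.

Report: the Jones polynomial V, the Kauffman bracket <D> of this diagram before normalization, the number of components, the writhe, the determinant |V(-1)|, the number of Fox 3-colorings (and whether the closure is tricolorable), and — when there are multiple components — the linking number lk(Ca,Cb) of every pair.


V(x) = x^-8 - 2x^-7 + x^-6 - 2x^-5 + 2x^-4 + x^-2
bracket: A^-10 + 2A^-2 - 2A^2 + A^6 - 2A^10 + A^14, w = -6
1 component, writhe -6, over 12 crossings
det 9, colorings 27 of 3^12 — tricolorable
observation: the span of V is 6, forcing >= 6 crossings in any diagram


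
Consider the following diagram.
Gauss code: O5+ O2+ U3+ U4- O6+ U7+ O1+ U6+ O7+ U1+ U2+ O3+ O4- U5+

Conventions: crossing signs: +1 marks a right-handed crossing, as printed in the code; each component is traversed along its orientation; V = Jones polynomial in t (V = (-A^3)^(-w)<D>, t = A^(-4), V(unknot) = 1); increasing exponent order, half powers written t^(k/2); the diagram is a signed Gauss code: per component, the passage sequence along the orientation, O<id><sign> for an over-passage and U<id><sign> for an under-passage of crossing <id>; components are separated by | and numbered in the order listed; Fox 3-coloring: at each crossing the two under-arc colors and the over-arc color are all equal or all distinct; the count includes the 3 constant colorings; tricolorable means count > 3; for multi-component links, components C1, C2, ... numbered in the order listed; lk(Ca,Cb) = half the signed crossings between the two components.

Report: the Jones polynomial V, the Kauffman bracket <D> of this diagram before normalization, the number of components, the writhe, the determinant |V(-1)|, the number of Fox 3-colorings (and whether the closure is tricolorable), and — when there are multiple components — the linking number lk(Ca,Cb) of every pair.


V = t + t^3 - t^4
<D> = A^-1 - A^3 - A^11 (w = +5)
1 component over 7 crossings, w = +5
9 Fox colorings among 3^7, |V(-1)| = 3: tricolorable
why: w = +5 (over 7 crossings) is diagram-only; (-A^3)^(-5) removes it from V


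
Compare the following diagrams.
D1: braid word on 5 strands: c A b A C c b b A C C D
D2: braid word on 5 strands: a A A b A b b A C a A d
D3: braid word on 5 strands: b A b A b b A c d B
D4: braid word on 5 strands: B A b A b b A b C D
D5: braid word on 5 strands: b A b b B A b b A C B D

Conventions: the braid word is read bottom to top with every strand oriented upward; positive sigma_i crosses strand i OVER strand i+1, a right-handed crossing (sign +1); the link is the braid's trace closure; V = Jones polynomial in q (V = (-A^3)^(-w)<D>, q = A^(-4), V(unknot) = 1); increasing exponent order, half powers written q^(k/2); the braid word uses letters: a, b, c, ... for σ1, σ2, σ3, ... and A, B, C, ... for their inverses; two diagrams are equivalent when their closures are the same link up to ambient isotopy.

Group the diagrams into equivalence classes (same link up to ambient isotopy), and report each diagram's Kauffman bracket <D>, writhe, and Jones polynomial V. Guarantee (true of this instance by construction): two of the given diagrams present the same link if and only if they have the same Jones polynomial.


equivalence classes: {D1, D2, D3, D4, D5}
D1 (bracket -A^-18 + 2A^-14 - 2A^-10 + 3A^-6 - 2A^-2 + 2A^2 - A^6; 12 crossings at w = -2): V = -q^-3 + 2q^-2 - 2q^-1 + 3 - 2q + 2q^2 - q^3
V(D2) = -q^-3 + 2q^-2 - 2q^-1 + 3 - 2q + 2q^2 - q^3  (w 0, c 12, <D> = -A^-12 + 2A^-8 - 2A^-4 + 3 - 2A^4 + 2A^8 - A^12)
V(D3) = -q^-3 + 2q^-2 - 2q^-1 + 3 - 2q + 2q^2 - q^3  [10 crossings, <D> = -A^-6 + 2A^-2 - 2A^2 + 3A^6 - 2A^10 + 2A^14 - A^18, w = +2]
V(D4) = -q^-3 + 2q^-2 - 2q^-1 + 3 - 2q + 2q^2 - q^3  (w -2, c 10, <D> = -A^-18 + 2A^-14 - 2A^-10 + 3A^-6 - 2A^-2 + 2A^2 - A^6)
V(D5) = -q^-3 + 2q^-2 - 2q^-1 + 3 - 2q + 2q^2 - q^3  [12 crossings, <D> = -A^-18 + 2A^-14 - 2A^-10 + 3A^-6 - 2A^-2 + 2A^2 - A^6, w = -2]
observation: one V(q) for all 5 diagrams — one class (guaranteed)


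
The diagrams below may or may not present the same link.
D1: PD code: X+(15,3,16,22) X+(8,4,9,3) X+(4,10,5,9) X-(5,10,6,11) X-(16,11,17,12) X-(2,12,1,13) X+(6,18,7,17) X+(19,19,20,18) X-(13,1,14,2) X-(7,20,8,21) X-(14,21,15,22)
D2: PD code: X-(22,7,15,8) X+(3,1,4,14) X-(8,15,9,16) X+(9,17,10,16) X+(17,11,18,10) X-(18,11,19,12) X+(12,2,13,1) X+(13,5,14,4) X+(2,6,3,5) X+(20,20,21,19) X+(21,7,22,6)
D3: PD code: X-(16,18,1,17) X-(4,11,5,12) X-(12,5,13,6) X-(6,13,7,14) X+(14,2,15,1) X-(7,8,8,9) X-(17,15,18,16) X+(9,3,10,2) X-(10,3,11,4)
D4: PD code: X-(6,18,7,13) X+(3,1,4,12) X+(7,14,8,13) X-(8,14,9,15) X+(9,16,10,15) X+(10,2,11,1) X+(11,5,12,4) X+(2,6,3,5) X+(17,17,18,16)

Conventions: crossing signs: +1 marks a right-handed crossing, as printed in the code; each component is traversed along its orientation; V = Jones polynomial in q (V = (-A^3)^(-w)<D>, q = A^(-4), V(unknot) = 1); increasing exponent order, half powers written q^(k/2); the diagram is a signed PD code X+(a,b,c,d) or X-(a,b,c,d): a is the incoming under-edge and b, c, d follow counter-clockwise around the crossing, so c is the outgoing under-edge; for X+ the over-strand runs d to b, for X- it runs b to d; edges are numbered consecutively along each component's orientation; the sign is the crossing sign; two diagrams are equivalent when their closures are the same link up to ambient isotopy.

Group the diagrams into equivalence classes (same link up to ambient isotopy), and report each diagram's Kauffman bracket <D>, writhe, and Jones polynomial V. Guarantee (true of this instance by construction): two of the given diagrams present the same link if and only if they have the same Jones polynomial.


grouping into links: {D1} | {D2, D4} | {D3}
V(D1) = -q^(-5/2) - q^(-1/2)  (w -1, c 11, <D> = A^-1 + A^7)
V(D2) = -q^(1/2) - q^(3/2) - q^(5/2) + q^(9/2)  (w +5, c 11, <D> = -A^-3 + A^5 + A^9 + A^13)
V(D3) = q^(-13/2) - q^(-11/2) + q^(-9/2) - 2q^(-7/2) - q^(-3/2)  (w -5, c 9, <D> = A^-9 + 2A^-1 - A^3 + A^7 - A^11)
D4 (bracket -A^-3 + A^5 + A^9 + A^13; 9 crossings at w = +5): V = -q^(1/2) - q^(3/2) - q^(5/2) + q^(9/2)
key observation: comparing 4 Jones polynomials yields 3 groups


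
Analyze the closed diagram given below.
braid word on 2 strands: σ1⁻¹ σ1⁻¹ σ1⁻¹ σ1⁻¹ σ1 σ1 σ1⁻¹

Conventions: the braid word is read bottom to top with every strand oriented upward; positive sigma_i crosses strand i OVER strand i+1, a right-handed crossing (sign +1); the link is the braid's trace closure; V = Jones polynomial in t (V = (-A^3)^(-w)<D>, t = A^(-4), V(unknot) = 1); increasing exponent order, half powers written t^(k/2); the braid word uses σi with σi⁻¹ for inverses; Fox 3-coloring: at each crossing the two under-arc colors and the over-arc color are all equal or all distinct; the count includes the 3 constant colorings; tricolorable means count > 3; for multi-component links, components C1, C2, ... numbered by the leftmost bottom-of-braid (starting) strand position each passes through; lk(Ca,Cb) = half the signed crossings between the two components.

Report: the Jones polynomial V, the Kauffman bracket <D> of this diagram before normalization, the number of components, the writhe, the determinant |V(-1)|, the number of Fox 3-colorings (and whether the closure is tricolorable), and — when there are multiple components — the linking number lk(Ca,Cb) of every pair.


Jones polynomial: V(t) = -t^-4 + t^-3 + t^-1
<D> = -A^-5 - A^3 + A^7; writhe -3
components 1, writhe -3 (7 crossings)
3-colorings: 9 of 3^7, det 3 — tricolorable
note: w = -3 (over 7 crossings) is diagram-only; (-A^3)^(3) removes it from V


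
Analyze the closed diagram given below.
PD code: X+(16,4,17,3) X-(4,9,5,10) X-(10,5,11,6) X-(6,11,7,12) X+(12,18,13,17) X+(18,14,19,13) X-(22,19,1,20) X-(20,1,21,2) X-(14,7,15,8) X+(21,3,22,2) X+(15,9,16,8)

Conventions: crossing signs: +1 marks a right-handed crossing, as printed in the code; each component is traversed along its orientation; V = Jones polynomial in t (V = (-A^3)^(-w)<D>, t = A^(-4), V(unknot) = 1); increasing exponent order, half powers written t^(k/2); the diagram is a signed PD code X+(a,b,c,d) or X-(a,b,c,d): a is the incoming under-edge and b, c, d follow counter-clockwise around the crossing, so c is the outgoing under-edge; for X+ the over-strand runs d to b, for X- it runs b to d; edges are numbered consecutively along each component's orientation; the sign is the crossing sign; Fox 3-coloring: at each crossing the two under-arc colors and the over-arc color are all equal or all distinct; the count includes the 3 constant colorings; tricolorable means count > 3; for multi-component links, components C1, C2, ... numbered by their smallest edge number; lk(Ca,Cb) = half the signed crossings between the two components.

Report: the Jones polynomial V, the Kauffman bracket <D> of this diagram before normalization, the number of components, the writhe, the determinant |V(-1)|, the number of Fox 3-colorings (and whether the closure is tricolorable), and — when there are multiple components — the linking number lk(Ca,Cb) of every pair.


Jones polynomial: V(t) = -t^-3 + t^-2 - t^-1 + 3 - t + t^2 - t^3
<D> = A^-15 - A^-11 + A^-7 - 3A^-3 + A - A^5 + A^9; writhe -1
components 1, writhe -1 (11 crossings)
3-colorings: 27 of 3^11, det 9 — tricolorable
note: the span of V is 6, forcing >= 6 crossings in any diagram


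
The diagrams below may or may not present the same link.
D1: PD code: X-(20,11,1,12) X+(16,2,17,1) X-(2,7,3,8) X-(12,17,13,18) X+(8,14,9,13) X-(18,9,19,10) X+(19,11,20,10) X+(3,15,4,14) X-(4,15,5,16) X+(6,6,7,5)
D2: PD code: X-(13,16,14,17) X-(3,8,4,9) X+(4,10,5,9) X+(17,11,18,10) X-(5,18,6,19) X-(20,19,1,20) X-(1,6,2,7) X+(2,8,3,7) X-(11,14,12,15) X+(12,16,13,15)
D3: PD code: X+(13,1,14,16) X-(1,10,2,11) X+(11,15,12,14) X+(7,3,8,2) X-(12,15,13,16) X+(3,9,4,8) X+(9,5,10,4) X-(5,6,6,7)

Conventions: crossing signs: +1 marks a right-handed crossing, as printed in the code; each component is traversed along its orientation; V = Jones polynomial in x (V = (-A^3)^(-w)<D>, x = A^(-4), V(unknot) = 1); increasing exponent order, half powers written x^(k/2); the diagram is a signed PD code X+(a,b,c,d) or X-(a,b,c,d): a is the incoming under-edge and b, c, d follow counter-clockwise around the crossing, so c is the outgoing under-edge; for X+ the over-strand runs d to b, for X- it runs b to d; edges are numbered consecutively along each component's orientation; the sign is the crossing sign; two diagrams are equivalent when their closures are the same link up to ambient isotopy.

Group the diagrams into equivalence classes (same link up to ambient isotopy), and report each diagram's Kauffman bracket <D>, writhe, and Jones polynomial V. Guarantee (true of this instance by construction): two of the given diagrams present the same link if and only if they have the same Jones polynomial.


classes: {D1} | {D2} | {D3}
V(D1) = x^-2 - x^-1 + 1 - x + x^2  [10 crossings, <D> = A^-8 - A^-4 + 1 - A^4 + A^8, w = 0]
V(D2) = 1  (w -2, c 10, <D> = A^-6)
V(D3) = x + x^3 - x^4  (w +2, c 8, <D> = -A^-10 + A^-6 + A^2)
insight: 3 values of V(x) split the 3 diagrams


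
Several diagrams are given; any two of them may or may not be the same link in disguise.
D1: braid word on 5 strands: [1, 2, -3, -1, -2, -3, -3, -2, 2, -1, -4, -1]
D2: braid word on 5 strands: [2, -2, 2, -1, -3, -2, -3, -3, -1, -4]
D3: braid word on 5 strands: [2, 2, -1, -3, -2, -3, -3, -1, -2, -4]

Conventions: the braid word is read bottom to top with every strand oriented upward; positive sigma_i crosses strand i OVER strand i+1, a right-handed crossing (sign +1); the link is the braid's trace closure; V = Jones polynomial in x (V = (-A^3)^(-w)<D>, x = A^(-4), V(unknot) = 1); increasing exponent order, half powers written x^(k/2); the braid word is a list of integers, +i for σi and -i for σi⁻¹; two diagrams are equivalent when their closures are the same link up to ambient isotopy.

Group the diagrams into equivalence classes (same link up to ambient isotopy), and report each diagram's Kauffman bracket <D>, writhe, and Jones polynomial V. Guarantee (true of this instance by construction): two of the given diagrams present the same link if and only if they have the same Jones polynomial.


equivalence classes: {D1, D2, D3}
D1 (bracket A^-14 - A^-10 + 2A^-6 - A^-2 + A^2 - A^6; 12 crossings at w = -6): V = -x^-6 + x^-5 - x^-4 + 2x^-3 - x^-2 + x^-1
D2 (bracket A^-14 - A^-10 + 2A^-6 - A^-2 + A^2 - A^6; 10 crossings at w = -6): V = -x^-6 + x^-5 - x^-4 + 2x^-3 - x^-2 + x^-1
D3 (bracket A^-14 - A^-10 + 2A^-6 - A^-2 + A^2 - A^6; 10 crossings at w = -6): V = -x^-6 + x^-5 - x^-4 + 2x^-3 - x^-2 + x^-1
key observation: one V(x) for all 3 diagrams — one class (guaranteed)


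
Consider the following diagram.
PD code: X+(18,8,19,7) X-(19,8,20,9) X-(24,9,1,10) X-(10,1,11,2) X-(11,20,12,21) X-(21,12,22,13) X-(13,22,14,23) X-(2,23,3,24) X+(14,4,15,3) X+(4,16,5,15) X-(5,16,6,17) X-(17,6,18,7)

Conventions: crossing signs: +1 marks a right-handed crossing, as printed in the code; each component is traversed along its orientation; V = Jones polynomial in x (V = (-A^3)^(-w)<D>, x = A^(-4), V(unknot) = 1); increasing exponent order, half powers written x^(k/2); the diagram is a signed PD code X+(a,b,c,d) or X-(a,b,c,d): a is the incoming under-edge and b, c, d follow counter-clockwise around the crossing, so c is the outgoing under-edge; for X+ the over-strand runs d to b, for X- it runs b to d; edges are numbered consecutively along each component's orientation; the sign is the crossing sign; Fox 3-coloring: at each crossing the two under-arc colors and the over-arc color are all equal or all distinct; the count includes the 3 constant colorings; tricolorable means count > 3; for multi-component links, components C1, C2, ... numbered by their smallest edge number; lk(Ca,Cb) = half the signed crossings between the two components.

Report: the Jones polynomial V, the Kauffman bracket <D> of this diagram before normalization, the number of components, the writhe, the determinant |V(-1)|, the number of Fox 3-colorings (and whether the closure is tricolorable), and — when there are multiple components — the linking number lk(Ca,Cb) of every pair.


V = x^-8 - 2x^-7 + x^-6 - 2x^-5 + 2x^-4 + x^-2
<D> = A^-10 + 2A^-2 - 2A^2 + A^6 - 2A^10 + A^14 (w = -6)
1 component over 12 crossings, w = -6
27 Fox colorings among 3^12, |V(-1)| = 9: tricolorable
why: the span of V is 6, forcing >= 6 crossings in any diagram


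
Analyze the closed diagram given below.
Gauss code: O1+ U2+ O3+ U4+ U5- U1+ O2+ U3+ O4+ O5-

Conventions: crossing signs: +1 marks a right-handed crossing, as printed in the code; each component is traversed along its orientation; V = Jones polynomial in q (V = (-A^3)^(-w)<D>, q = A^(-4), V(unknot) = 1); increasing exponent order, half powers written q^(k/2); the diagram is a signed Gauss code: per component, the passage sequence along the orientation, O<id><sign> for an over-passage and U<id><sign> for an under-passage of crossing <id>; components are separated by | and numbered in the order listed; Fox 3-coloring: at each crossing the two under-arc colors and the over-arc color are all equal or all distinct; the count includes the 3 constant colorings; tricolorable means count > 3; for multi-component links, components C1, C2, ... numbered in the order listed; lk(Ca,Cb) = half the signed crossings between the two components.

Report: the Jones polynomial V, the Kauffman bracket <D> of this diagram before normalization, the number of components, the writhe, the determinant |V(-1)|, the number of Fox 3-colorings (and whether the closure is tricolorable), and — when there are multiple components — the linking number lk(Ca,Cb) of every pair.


V(q) = q + q^3 - q^4
bracket: A^-7 - A^-3 - A^5, w = +3
1 component, writhe +3, over 5 crossings
det 3, colorings 9 of 3^5 — tricolorable
observation: the span of V is 3, forcing >= 3 crossings in any diagram


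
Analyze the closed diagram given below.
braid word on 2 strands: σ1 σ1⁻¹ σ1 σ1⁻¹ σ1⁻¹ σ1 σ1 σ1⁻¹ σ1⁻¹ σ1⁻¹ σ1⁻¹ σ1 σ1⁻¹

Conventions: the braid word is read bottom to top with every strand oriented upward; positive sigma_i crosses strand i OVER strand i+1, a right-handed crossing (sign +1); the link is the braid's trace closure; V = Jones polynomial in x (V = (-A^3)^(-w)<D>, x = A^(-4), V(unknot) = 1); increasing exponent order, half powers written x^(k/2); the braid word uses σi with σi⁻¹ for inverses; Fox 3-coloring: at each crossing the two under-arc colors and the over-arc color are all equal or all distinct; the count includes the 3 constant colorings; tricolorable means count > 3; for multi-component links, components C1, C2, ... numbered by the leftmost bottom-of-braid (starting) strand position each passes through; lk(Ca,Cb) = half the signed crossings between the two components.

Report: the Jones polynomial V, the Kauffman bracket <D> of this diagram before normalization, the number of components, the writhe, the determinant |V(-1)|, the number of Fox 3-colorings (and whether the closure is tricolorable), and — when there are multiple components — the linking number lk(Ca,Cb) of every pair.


Jones polynomial: V(x) = -x^-4 + x^-3 + x^-1
<D> = -A^-5 - A^3 + A^7; writhe -3
components 1, writhe -3 (13 crossings)
3-colorings: 9 of 3^13, det 3 — tricolorable
note: the span of V is 3, forcing >= 3 crossings in any diagram


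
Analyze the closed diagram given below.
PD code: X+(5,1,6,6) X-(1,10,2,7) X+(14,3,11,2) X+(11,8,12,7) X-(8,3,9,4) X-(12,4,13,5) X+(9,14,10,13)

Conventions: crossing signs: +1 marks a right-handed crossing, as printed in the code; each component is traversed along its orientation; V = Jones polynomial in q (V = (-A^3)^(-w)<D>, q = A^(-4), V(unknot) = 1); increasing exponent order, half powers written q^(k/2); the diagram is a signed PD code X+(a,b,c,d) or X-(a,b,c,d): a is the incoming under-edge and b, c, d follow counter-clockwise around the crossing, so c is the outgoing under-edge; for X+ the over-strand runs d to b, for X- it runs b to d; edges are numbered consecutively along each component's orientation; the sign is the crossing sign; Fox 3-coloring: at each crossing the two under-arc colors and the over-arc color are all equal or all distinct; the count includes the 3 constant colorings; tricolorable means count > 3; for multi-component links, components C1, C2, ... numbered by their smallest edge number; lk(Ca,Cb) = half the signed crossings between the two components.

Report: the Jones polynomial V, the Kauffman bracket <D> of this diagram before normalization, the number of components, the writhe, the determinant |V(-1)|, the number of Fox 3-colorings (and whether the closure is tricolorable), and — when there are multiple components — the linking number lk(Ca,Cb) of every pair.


V = q^-2 + 2 + q^2
<D> = -A^-5 - 2A^3 - A^11 (w = +1)
3 components over 7 crossings, w = +1
lk(C1,C2): -1
lk(C1,C3) = 0
linking number lk(C2,C3) = +1
3 Fox colorings among 3^7, |V(-1)| = 4: not tricolorable
why: summing lk over 3 pairs gives 0


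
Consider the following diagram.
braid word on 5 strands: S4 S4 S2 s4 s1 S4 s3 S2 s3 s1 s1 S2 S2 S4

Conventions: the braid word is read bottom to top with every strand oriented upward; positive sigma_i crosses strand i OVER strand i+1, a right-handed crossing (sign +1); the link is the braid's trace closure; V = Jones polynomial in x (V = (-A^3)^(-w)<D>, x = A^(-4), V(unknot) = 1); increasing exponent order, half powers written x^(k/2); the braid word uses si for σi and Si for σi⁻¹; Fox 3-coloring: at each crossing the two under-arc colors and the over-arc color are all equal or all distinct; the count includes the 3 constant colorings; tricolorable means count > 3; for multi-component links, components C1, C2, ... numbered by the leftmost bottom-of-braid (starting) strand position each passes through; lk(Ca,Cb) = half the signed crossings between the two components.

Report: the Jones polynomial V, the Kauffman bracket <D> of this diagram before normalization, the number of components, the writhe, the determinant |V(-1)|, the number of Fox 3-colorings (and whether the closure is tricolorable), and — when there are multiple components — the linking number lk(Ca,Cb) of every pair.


Jones polynomial: V(x) = -x^-8 + 4x^-7 - 8x^-6 + 13x^-5 - 18x^-4 + 20x^-3 - 21x^-2 + 19x^-1 - 13 + 10x - 5x^2 + 2x^3 - x^4
<D> = -A^-22 + 2A^-18 - 5A^-14 + 10A^-10 - 13A^-6 + 19A^-2 - 21A^2 + 20A^6 - 18A^10 + 13A^14 - 8A^18 + 4A^22 - A^26; writhe -2
components 1, writhe -2 (14 crossings)
3-colorings: 27 of 3^14, det 135 — tricolorable
note: w = -2 (over 14 crossings) is diagram-only; (-A^3)^(2) removes it from V


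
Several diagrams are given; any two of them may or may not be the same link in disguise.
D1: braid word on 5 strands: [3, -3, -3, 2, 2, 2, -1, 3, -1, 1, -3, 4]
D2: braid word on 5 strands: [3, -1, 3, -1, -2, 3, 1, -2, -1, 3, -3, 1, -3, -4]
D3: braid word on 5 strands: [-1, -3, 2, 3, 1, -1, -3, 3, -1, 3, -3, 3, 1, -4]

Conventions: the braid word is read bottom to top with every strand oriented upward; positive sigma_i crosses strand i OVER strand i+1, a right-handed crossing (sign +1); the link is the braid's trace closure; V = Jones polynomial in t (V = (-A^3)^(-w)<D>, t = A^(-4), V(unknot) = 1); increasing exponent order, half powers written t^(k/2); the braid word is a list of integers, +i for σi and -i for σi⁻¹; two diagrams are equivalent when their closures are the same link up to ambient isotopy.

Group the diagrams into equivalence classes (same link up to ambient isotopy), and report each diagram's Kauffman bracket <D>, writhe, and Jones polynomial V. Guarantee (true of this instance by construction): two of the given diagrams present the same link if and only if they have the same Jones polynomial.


grouping into links: {D1} | {D2} | {D3}
V(D1) = t + t^3 - t^4  (w +2, c 12, <D> = -A^-10 + A^-6 + A^2)
V(D2) = t^-4 - t^-3 + t^-2 - 2t^-1 + 2 - t + t^2  (w -2, c 14, <D> = A^-14 - A^-10 + 2A^-6 - 2A^-2 + A^2 - A^6 + A^10)
V(D3) = 1  (w 0, c 14, <D> = 1)
key observation: 3 values of V(t) split the 3 diagrams


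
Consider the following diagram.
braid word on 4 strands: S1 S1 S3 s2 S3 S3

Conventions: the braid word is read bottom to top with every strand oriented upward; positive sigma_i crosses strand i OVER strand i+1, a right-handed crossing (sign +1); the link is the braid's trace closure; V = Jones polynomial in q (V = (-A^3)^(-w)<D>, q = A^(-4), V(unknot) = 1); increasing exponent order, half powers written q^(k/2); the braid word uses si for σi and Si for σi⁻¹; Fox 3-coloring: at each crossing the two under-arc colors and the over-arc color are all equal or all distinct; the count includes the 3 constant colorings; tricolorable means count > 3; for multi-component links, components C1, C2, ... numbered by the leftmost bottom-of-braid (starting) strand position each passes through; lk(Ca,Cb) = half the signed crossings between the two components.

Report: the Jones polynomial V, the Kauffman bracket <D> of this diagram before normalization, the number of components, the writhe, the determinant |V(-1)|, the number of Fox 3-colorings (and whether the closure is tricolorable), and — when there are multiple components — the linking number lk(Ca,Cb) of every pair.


Jones polynomial: V(q) = q^(-13/2) - q^(-11/2) + q^(-9/2) - 2q^(-7/2) - q^(-3/2)
<D> = -A^-6 - 2A^2 + A^6 - A^10 + A^14; writhe -4
components 2, writhe -4 (6 crossings)
linking number lk(C1,C2) = -1
3-colorings: 9 of 3^6, det 6 — tricolorable
note: w = -4 shifts under R1 moves; the (-A^3)^(4) factor cancels that in V


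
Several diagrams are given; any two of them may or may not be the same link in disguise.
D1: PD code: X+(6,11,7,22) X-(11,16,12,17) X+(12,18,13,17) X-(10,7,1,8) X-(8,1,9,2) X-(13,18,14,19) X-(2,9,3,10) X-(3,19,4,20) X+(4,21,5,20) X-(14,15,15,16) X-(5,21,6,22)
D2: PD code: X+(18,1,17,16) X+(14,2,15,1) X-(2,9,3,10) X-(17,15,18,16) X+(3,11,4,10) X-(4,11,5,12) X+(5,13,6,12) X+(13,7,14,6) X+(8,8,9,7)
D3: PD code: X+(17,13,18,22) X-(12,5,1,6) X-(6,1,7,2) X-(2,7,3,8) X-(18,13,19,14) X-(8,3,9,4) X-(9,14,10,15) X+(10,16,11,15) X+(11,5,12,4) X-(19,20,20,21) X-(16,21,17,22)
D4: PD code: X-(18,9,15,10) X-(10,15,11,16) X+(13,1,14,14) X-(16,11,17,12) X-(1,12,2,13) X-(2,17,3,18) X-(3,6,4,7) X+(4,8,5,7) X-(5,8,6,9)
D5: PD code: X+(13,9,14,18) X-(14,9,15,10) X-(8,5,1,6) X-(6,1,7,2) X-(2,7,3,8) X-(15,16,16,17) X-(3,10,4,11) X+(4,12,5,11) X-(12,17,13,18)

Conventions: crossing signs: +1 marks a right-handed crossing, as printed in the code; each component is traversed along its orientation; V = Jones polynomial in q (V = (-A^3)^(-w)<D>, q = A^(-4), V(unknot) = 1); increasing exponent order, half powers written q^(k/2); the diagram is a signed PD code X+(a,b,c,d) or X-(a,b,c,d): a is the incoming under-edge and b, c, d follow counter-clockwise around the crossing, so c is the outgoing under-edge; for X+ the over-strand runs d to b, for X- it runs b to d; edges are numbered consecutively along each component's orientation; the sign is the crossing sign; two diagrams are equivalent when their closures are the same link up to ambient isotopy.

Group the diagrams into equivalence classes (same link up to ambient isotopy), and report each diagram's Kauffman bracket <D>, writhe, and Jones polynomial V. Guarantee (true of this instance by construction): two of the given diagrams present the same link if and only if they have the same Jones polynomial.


equivalence classes: {D1, D3, D5} | {D2} | {D4}
D1 (bracket A^-13 + A^-9 + A^-5 - A^3; 11 crossings at w = -5): V = q^(-9/2) - q^(-5/2) - q^(-3/2) - q^(-1/2)
D2 (bracket A^7 + A^11; 9 crossings at w = +3): V = -q^(-1/2) - q^(1/2)
V(D3) = q^(-9/2) - q^(-5/2) - q^(-3/2) - q^(-1/2)  (w -5, c 11, <D> = A^-13 + A^-9 + A^-5 - A^3)
D4 (bracket A^-9 + A^-1 - A^3 + A^7; 9 crossings at w = -5): V = -q^(-11/2) + q^(-9/2) - q^(-7/2) - q^(-3/2)
V(D5) = q^(-9/2) - q^(-5/2) - q^(-3/2) - q^(-1/2)  [9 crossings, <D> = A^-13 + A^-9 + A^-5 - A^3, w = -5]
observation: comparing 5 Jones polynomials yields 3 groups


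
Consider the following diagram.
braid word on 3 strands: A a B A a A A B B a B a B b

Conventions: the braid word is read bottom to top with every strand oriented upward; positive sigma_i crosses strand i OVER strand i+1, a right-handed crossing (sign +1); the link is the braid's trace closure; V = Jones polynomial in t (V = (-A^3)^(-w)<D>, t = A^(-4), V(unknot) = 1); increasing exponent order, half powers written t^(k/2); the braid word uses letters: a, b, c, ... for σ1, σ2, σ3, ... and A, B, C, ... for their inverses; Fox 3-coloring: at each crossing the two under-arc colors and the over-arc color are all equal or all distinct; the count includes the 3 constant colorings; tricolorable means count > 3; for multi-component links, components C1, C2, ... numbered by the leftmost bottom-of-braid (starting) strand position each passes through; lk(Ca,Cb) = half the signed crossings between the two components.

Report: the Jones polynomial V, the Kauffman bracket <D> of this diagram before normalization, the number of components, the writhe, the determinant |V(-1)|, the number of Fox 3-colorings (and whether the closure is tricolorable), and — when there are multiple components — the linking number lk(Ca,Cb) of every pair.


Jones polynomial: V(t) = t^-7 - 2t^-6 + 2t^-5 - 3t^-4 + 3t^-3 - 2t^-2 + 2t^-1
<D> = 2A^-8 - 2A^-4 + 3 - 3A^4 + 2A^8 - 2A^12 + A^16; writhe -4
components 1, writhe -4 (14 crossings)
3-colorings: 9 of 3^14, det 15 — tricolorable
note: w = -4 (over 14 crossings) is diagram-only; (-A^3)^(4) removes it from V


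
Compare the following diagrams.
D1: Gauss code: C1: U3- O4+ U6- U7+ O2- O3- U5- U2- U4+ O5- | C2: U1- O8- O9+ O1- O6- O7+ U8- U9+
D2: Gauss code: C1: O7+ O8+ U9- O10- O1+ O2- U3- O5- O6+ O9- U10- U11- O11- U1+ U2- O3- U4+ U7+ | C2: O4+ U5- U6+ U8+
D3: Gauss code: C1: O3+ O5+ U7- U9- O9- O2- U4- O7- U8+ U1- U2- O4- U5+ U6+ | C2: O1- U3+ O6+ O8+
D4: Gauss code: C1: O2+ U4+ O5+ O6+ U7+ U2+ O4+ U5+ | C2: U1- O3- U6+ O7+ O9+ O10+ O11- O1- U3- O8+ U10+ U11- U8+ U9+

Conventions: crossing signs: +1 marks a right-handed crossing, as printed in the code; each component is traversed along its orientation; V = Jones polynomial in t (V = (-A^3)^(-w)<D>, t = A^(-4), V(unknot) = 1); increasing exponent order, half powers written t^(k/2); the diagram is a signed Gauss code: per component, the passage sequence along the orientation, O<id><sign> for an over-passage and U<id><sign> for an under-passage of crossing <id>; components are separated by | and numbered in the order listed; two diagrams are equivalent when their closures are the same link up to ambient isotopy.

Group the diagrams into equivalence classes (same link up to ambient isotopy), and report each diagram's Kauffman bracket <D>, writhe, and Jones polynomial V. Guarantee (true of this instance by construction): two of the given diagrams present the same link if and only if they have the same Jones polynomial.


classes: {D1} | {D2, D3} | {D4}
V(D1) = -t^(-1/2) - t^(1/2)  [9 crossings, <D> = A^-11 + A^-7, w = -3]
V(D2) = t^(-7/2) - t^(-5/2) + t^(-3/2) - 2t^(-1/2) - t^(3/2)  [11 crossings, <D> = A^-9 + 2A^-1 - A^3 + A^7 - A^11, w = -1]
V(D3) = t^(-7/2) - t^(-5/2) + t^(-3/2) - 2t^(-1/2) - t^(3/2)  [9 crossings, <D> = A^-9 + 2A^-1 - A^3 + A^7 - A^11, w = -1]
D4 (bracket -A^-11 + A^-7 - A^-3 + 2A + A^9; 11 crossings at w = +5): V = -t^(3/2) - 2t^(7/2) + t^(9/2) - t^(11/2) + t^(13/2)
insight: 3 values of V(t) split the 4 diagrams


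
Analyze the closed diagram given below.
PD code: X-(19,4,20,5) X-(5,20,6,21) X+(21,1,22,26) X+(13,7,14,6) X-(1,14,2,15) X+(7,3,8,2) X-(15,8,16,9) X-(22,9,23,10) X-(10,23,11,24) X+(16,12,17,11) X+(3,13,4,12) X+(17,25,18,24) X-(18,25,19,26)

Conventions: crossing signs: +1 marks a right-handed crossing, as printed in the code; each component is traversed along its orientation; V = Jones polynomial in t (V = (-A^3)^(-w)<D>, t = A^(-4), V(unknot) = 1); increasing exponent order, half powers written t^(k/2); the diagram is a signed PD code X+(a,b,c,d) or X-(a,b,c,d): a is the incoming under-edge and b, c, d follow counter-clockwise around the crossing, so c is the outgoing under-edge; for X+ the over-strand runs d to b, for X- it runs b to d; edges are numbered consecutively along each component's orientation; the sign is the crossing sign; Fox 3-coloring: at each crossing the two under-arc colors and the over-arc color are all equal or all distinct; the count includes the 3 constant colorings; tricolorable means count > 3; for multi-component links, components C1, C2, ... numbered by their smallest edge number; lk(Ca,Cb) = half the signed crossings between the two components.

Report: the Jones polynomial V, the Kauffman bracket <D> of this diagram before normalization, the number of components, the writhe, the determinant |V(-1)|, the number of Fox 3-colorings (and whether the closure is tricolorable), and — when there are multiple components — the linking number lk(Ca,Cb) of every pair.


V = -t^-5 + t^-4 - t^-3 + 2t^-2 - t^-1 + 2 - t
<D> = A^-7 - 2A^-3 + A - 2A^5 + A^9 - A^13 + A^17 (w = -1)
1 component over 13 crossings, w = -1
9 Fox colorings among 3^13, |V(-1)| = 9: tricolorable
why: det 9 = |V(-1)|; divisible by 3, so tricolorable


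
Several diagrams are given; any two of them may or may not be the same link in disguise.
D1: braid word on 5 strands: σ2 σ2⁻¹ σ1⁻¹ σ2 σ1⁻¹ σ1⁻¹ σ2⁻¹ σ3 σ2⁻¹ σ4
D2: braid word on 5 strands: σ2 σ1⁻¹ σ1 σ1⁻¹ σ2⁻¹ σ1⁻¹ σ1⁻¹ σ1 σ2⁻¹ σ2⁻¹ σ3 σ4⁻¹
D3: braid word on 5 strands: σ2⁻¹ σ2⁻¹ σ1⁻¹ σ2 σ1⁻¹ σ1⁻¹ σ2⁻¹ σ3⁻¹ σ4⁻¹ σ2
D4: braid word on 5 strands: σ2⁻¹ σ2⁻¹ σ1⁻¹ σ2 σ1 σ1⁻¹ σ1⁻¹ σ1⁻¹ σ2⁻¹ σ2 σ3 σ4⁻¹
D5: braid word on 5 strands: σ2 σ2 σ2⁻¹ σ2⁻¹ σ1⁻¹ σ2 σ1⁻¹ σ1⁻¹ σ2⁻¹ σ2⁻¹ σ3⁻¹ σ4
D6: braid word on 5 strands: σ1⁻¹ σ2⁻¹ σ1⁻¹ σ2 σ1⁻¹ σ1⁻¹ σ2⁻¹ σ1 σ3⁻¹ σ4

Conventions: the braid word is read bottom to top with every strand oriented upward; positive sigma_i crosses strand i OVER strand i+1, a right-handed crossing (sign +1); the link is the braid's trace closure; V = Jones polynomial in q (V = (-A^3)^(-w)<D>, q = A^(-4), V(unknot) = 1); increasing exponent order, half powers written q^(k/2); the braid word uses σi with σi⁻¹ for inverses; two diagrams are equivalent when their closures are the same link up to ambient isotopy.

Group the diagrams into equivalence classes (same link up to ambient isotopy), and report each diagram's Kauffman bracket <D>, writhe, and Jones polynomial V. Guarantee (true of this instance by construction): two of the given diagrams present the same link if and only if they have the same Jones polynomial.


grouping into links: {D1, D3, D4, D5, D6} | {D2}
V(D1) = -q^-6 + q^-5 - q^-4 + 2q^-3 - q^-2 + q^-1  (w -2, c 10, <D> = A^-2 - A^2 + 2A^6 - A^10 + A^14 - A^18)
V(D2) = -q^-4 + q^-3 + q^-1  [12 crossings, <D> = A^-8 + 1 - A^4, w = -4]
V(D3) = -q^-6 + q^-5 - q^-4 + 2q^-3 - q^-2 + q^-1  (w -6, c 10, <D> = A^-14 - A^-10 + 2A^-6 - A^-2 + A^2 - A^6)
V(D4) = -q^-6 + q^-5 - q^-4 + 2q^-3 - q^-2 + q^-1  [12 crossings, <D> = A^-8 - A^-4 + 2 - A^4 + A^8 - A^12, w = -4]
V(D5) = -q^-6 + q^-5 - q^-4 + 2q^-3 - q^-2 + q^-1  [12 crossings, <D> = A^-8 - A^-4 + 2 - A^4 + A^8 - A^12, w = -4]
V(D6) = -q^-6 + q^-5 - q^-4 + 2q^-3 - q^-2 + q^-1  [10 crossings, <D> = A^-8 - A^-4 + 2 - A^4 + A^8 - A^12, w = -4]
why: 2 values of V(q) split the 6 diagrams
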